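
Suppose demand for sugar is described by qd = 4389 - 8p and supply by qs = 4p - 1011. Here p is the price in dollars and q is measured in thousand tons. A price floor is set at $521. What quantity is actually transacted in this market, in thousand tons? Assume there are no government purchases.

221

Equilibrium: 4389 - 8p = 4p - 1011, so 5400 = 12p and p* = 450, q* = 789.
The floor of 521 is above the equilibrium price 450, so it binds.
At p = 521: qd = 4389 - 8·521 = 221 and qs = 4·521 - 1011 = 1073.
The quantity actually transacted is the short side, demand: 221.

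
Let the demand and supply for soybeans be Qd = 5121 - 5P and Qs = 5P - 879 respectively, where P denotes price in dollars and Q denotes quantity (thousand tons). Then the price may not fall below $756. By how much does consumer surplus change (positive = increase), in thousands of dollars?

Equilibrium: 5121 - 5P = 5P - 879, so 6000 = 10P and P* = 600, Q* = 2121.
Because the floor (756) lies above the market-clearing price, it is binding.
At P = 756: Qd = 5121 - 5·756 = 1341 and Qs = 5·756 - 879 = 2901.
Consumer surplus without the control is ½ · (1024.2 - 600) · 2121 = 449864.1.
With the floor, consumers buy 1341 units at 756, so CS = ½ · (1024.2 - 756) · 1341 = 179828.1.
Change in consumer surplus = 179828.1 - 449864.1 = -270036.

-270036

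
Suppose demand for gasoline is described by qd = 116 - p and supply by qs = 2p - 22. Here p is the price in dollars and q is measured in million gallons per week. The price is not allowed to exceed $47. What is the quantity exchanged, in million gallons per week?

70

Equilibrium: 116 - p = 2p - 22, so 138 = 3p and p* = 46, q* = 70.
Since 47 is above p* = 46, the ceiling does not bind and the free-market outcome prevails.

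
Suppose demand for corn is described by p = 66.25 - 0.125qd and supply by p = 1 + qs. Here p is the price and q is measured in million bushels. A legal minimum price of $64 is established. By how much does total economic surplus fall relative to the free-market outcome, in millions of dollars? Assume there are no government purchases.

900

Rearranging demand gives qd = 530 - 8p; rearranging supply gives qs = p - 1. Without the control the market clears where 530 - 8p = p - 1, i.e. p* = 59 and q* = 58.
Since 64 > 59, the floor is binding.
At p = 64: qd = 530 - 8·64 = 18 and qs = 64 - 1 = 63.
Quantity traded falls to 18. At q = 18 the demand price is (530 - 18)/8 = 64 and the supply price is 1 + 18 = 19.
Deadweight loss = ½ · (64 - 19) · (58 - 18) = ½ · 45 · 40 = 900.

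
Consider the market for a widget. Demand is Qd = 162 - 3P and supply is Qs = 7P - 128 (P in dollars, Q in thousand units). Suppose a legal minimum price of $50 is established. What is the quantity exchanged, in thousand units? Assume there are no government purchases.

12

Without the control the market clears where 162 - 3P = 7P - 128, i.e. P* = 29 and Q* = 75.
Since 50 > 29, the floor is binding.
At P = 50: Qd = 162 - 3·50 = 12 and Qs = 7·50 - 128 = 222.
The quantity actually transacted is the short side, demand: 12.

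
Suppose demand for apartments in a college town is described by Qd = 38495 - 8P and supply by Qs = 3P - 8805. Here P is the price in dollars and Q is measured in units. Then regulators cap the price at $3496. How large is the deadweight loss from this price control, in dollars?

1333233

Equilibrium: 38495 - 8P = 3P - 8805, so 47300 = 11P and P* = 4300, Q* = 4095.
Because the ceiling (3496) lies below the market-clearing price, it is binding.
At P = 3496: Qd = 38495 - 8·3496 = 10527 and Qs = 3·3496 - 8805 = 1683.
Quantity traded falls to 1683. At Q = 1683 the demand price is (38495 - 1683)/8 = 4601.5 and the supply price is (8805 + 1683)/3 = 3496.
Deadweight loss = ½ · (4601.5 - 3496) · (4095 - 1683) = ½ · 1105.5 · 2412 = 1333233.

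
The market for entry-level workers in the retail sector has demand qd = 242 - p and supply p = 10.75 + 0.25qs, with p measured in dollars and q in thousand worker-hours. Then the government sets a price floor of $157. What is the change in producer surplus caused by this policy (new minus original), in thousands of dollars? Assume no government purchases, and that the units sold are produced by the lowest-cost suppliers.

Rearranging supply gives qs = 4p - 43. Without the control the market clears where 242 - p = 4p - 43, i.e. p* = 57 and q* = 185.
Since 157 > 57, the floor is binding.
At p = 157: qd = 242 - 157 = 85 and qs = 4·157 - 43 = 585.
Producer surplus without the control is ½ · (57 - 10.75) · 185 = 4278.125.
With the floor, 85 units are sold at 157. The supply price at q = 85 is 32, so PS = ½ · [(157 - 10.75) + (157 - 32)] · 85 = 11528.125.
Change in producer surplus = 11528.125 - 4278.125 = 7250.

7250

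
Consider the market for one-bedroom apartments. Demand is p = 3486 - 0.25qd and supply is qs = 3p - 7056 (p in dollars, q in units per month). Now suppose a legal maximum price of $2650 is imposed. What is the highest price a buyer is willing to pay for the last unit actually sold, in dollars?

Rearranging demand gives qd = 13944 - 4p. Setting quantity demanded equal to quantity supplied, 13944 - 4p = 3p - 7056, gives p* = 3000 and q* = 1944.
Because the ceiling (2650) lies below the market-clearing price, it is binding.
At p = 2650: qd = 13944 - 4·2650 = 3344 and qs = 3·2650 - 7056 = 894.
Only 894 units reach the market. On the demand curve, the marginal buyer's willingness to pay at q = 894 is (13944 - 894)/4 = 3262.5.

3262.5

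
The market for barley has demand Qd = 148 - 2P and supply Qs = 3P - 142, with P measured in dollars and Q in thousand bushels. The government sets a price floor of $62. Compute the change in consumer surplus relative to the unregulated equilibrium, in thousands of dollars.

In a free market, 148 - 2P = 3P - 142 gives the equilibrium P* = 58, Q* = 32.
Since 62 > 58, the floor is binding.
At P = 62: Qd = 148 - 2·62 = 24 and Qs = 3·62 - 142 = 44.
Consumer surplus without the control is ½ · (74 - 58) · 32 = 256.
With the floor, consumers buy 24 units at 62, so CS = ½ · (74 - 62) · 24 = 144.
Change in consumer surplus = 144 - 256 = -112.

-112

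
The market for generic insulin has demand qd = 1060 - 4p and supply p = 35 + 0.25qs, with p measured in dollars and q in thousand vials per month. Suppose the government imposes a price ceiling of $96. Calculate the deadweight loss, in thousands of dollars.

11664

Rearranging supply gives qs = 4p - 140. In a free market, 1060 - 4p = 4p - 140 gives the equilibrium p* = 150, q* = 460.
Since 96 < 150, the ceiling is binding.
At p = 96: qd = 1060 - 4·96 = 676 and qs = 4·96 - 140 = 244.
Quantity traded falls to 244. At q = 244 the demand price is (1060 - 244)/4 = 204 and the supply price is (140 + 244)/4 = 96.
Deadweight loss = ½ · (204 - 96) · (460 - 244) = ½ · 108 · 216 = 11664.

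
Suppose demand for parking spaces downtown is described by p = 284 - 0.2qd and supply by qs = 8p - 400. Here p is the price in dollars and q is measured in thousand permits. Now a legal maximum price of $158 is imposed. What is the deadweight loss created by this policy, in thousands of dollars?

Rearranging demand gives qd = 1420 - 5p. Setting quantity demanded equal to quantity supplied, 1420 - 5p = 8p - 400, gives p* = 140 and q* = 720.
Since 158 is above p* = 140, the ceiling does not bind and the free-market outcome prevails.
Since the control does not bind, no trades are prevented and deadweight loss is zero.

0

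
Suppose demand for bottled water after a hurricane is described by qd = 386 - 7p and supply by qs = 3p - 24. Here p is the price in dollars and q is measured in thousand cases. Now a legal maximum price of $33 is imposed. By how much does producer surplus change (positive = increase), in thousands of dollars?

Setting quantity demanded equal to quantity supplied, 386 - 7p = 3p - 24, gives p* = 41 and q* = 99.
The ceiling of 33 is below the equilibrium price 41, so it binds.
At p = 33: qd = 386 - 7·33 = 155 and qs = 3·33 - 24 = 75.
Producer surplus without the control is ½ · (41 - 8) · 99 = 1633.5.
With the ceiling, producers sell 75 units at 33, so PS = ½ · (33 - 8) · 75 = 937.5.
Change in producer surplus = 937.5 - 1633.5 = -696.

-696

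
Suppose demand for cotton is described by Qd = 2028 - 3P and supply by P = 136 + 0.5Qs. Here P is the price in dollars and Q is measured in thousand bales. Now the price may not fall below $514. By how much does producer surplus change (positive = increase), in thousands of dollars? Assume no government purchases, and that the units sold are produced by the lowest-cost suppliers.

19683

Rearranging supply gives Qs = 2P - 272. In a free market, 2028 - 3P = 2P - 272 gives the equilibrium P* = 460, Q* = 648.
Because the floor (514) lies above the market-clearing price, it is binding.
At P = 514: Qd = 2028 - 3·514 = 486 and Qs = 2·514 - 272 = 756.
Producer surplus without the control is ½ · (460 - 136) · 648 = 104976.
With the floor, 486 units are sold at 514. The supply price at Q = 486 is 379, so PS = ½ · [(514 - 136) + (514 - 379)] · 486 = 124659.
Change in producer surplus = 124659 - 104976 = 19683.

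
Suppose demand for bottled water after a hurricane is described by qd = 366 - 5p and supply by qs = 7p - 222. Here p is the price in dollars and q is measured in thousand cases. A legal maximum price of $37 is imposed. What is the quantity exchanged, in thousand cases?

37

Setting quantity demanded equal to quantity supplied, 366 - 5p = 7p - 222, gives p* = 49 and q* = 121.
Because the ceiling (37) lies below the market-clearing price, it is binding.
At p = 37: qd = 366 - 5·37 = 181 and qs = 7·37 - 222 = 37.
The quantity actually transacted is the short side, supply: 37.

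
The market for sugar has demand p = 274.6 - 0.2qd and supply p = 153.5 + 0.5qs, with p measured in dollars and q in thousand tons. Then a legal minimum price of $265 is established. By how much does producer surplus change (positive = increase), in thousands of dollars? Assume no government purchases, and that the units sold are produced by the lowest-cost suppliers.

-2706.25

Rearranging demand gives qd = 1373 - 5p; rearranging supply gives qs = 2p - 307. In a free market, 1373 - 5p = 2p - 307 gives the equilibrium p* = 240, q* = 173.
The floor of 265 is above the equilibrium price 240, so it binds.
At p = 265: qd = 1373 - 5·265 = 48 and qs = 2·265 - 307 = 223.
Producer surplus without the control is ½ · (240 - 153.5) · 173 = 7482.25.
With the floor, 48 units are sold at 265. The supply price at q = 48 is 177.5, so PS = ½ · [(265 - 153.5) + (265 - 177.5)] · 48 = 4776.
Change in producer surplus = 4776 - 7482.25 = -2706.25.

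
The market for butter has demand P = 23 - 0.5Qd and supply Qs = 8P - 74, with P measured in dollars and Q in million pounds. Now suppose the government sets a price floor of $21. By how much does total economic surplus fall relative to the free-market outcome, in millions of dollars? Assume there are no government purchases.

Rearranging demand gives Qd = 46 - 2P. Without the control the market clears where 46 - 2P = 8P - 74, i.e. P* = 12 and Q* = 22.
The floor of 21 is above the equilibrium price 12, so it binds.
At P = 21: Qd = 46 - 2·21 = 4 and Qs = 8·21 - 74 = 94.
Quantity traded falls to 4. At Q = 4 the demand price is (46 - 4)/2 = 21 and the supply price is (74 + 4)/8 = 9.75.
Deadweight loss = ½ · (21 - 9.75) · (22 - 4) = ½ · 11.25 · 18 = 101.25.

101.25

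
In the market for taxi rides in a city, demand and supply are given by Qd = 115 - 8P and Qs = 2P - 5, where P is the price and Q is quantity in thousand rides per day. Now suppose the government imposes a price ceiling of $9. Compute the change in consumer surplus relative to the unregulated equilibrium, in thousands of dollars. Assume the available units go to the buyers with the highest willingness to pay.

Equilibrium: 115 - 8P = 2P - 5, so 120 = 10P and P* = 12, Q* = 19.
The ceiling of 9 is below the equilibrium price 12, so it binds.
At P = 9: Qd = 115 - 8·9 = 43 and Qs = 2·9 - 5 = 13.
Consumer surplus without the control is ½ · (14.375 - 12) · 19 = 22.5625.
With the ceiling, 13 units are sold at 9 (assume they go to the highest-value buyers). The demand price at Q = 13 is 12.75, so CS = ½ · [(14.375 - 9) + (12.75 - 9)] · 13 = 59.3125.
Change in consumer surplus = 59.3125 - 22.5625 = 36.75.

36.75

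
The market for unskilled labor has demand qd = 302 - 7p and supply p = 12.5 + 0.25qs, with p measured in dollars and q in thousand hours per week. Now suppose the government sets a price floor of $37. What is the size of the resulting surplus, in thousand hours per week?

55

Rearranging supply gives qs = 4p - 50. In a free market, 302 - 7p = 4p - 50 gives the equilibrium p* = 32, q* = 78.
Because the floor (37) lies above the market-clearing price, it is binding.
At p = 37: qd = 302 - 7·37 = 43 and qs = 4·37 - 50 = 98.
Surplus = qs - qd = 98 - 43 = 55.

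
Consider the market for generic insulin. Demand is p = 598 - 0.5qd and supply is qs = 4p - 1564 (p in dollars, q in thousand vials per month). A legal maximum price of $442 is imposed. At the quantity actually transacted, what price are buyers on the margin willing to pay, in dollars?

496

Rearranging demand gives qd = 1196 - 2p. In a free market, 1196 - 2p = 4p - 1564 gives the equilibrium p* = 460, q* = 276.
The ceiling of 442 is below the equilibrium price 460, so it binds.
At p = 442: qd = 1196 - 2·442 = 312 and qs = 4·442 - 1564 = 204.
Only 204 units reach the market. On the demand curve, the marginal buyer's willingness to pay at q = 204 is (1196 - 204)/2 = 496.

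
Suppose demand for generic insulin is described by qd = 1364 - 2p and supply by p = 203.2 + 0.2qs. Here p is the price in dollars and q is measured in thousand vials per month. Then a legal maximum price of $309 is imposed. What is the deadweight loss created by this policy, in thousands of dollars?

8408.75

Rearranging supply gives qs = 5p - 1016. In a free market, 1364 - 2p = 5p - 1016 gives the equilibrium p* = 340, q* = 684.
Since 309 < 340, the ceiling is binding.
At p = 309: qd = 1364 - 2·309 = 746 and qs = 5·309 - 1016 = 529.
Quantity traded falls to 529. At q = 529 the demand price is (1364 - 529)/2 = 417.5 and the supply price is (1016 + 529)/5 = 309.
Deadweight loss = ½ · (417.5 - 309) · (684 - 529) = ½ · 108.5 · 155 = 8408.75.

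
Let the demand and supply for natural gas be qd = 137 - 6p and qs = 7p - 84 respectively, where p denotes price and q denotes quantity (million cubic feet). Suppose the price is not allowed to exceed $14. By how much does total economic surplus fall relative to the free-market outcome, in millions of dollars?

Equilibrium: 137 - 6p = 7p - 84, so 221 = 13p and p* = 17, q* = 35.
Because the ceiling (14) lies below the market-clearing price, it is binding.
At p = 14: qd = 137 - 6·14 = 53 and qs = 7·14 - 84 = 14.
Quantity traded falls to 14. At q = 14 the demand price is (137 - 14)/6 = 20.5 and the supply price is (84 + 14)/7 = 14.
Deadweight loss = ½ · (20.5 - 14) · (35 - 14) = ½ · 6.5 · 21 = 68.25.

68.25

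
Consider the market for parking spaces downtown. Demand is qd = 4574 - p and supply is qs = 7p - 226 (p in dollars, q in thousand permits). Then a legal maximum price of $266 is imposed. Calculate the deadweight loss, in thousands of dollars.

Equilibrium: 4574 - p = 7p - 226, so 4800 = 8p and p* = 600, q* = 3974.
Because the ceiling (266) lies below the market-clearing price, it is binding.
At p = 266: qd = 4574 - 266 = 4308 and qs = 7·266 - 226 = 1636.
Quantity traded falls to 1636. At q = 1636 the demand price is 4574 - 1636 = 2938 and the supply price is (226 + 1636)/7 = 266.
Deadweight loss = ½ · (2938 - 266) · (3974 - 1636) = ½ · 2672 · 2338 = 3123568.

3123568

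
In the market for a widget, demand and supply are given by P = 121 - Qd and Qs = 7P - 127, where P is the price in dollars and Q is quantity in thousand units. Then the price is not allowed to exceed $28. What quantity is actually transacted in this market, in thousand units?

69

Rearranging demand gives Qd = 121 - P. In a free market, 121 - P = 7P - 127 gives the equilibrium P* = 31, Q* = 90.
Since 28 < 31, the ceiling is binding.
At P = 28: Qd = 121 - 28 = 93 and Qs = 7·28 - 127 = 69.
The quantity actually transacted is the short side, supply: 69.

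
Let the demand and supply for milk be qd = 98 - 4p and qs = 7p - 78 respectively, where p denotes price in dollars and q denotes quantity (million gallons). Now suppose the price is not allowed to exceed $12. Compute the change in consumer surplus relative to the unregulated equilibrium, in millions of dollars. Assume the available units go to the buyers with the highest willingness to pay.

-74

In a free market, 98 - 4p = 7p - 78 gives the equilibrium p* = 16, q* = 34.
The ceiling of 12 is below the equilibrium price 16, so it binds.
At p = 12: qd = 98 - 4·12 = 50 and qs = 7·12 - 78 = 6.
Consumer surplus without the control is ½ · (24.5 - 16) · 34 = 144.5.
With the ceiling, 6 units are sold at 12 (assume they go to the highest-value buyers). The demand price at q = 6 is 23, so CS = ½ · [(24.5 - 12) + (23 - 12)] · 6 = 70.5.
Change in consumer surplus = 70.5 - 144.5 = -74.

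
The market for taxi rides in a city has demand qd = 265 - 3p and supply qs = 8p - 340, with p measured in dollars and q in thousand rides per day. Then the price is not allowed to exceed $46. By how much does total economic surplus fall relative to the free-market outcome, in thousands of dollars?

1188

In a free market, 265 - 3p = 8p - 340 gives the equilibrium p* = 55, q* = 100.
Since 46 < 55, the ceiling is binding.
At p = 46: qd = 265 - 3·46 = 127 and qs = 8·46 - 340 = 28.
Quantity traded falls to 28. At q = 28 the demand price is (265 - 28)/3 = 79 and the supply price is (340 + 28)/8 = 46.
Deadweight loss = ½ · (79 - 46) · (100 - 28) = ½ · 33 · 72 = 1188.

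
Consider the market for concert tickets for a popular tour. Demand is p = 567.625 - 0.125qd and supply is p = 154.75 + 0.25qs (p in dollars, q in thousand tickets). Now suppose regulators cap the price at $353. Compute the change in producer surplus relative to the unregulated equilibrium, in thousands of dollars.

Rearranging demand gives qd = 4541 - 8p; rearranging supply gives qs = 4p - 619. Without the control the market clears where 4541 - 8p = 4p - 619, i.e. p* = 430 and q* = 1101.
Since 353 < 430, the ceiling is binding.
At p = 353: qd = 4541 - 8·353 = 1717 and qs = 4·353 - 619 = 793.
Producer surplus without the control is ½ · (430 - 154.75) · 1101 = 151525.125.
With the ceiling, producers sell 793 units at 353, so PS = ½ · (353 - 154.75) · 793 = 78606.125.
Change in producer surplus = 78606.125 - 151525.125 = -72919.

-72919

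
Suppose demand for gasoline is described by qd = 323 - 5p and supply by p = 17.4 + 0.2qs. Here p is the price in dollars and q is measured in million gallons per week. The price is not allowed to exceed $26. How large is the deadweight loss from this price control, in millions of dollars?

1125

Rearranging supply gives qs = 5p - 87. In a free market, 323 - 5p = 5p - 87 gives the equilibrium p* = 41, q* = 118.
Because the ceiling (26) lies below the market-clearing price, it is binding.
At p = 26: qd = 323 - 5·26 = 193 and qs = 5·26 - 87 = 43.
Quantity traded falls to 43. At q = 43 the demand price is (323 - 43)/5 = 56 and the supply price is (87 + 43)/5 = 26.
Deadweight loss = ½ · (56 - 26) · (118 - 43) = ½ · 30 · 75 = 1125.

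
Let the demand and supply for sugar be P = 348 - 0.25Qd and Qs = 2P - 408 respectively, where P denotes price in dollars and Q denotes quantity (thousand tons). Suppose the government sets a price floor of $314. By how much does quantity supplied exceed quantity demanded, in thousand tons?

Rearranging demand gives Qd = 1392 - 4P. Equilibrium: 1392 - 4P = 2P - 408, so 1800 = 6P and P* = 300, Q* = 192.
The floor of 314 is above the equilibrium price 300, so it binds.
At P = 314: Qd = 1392 - 4·314 = 136 and Qs = 2·314 - 408 = 220.
Surplus = Qs - Qd = 220 - 136 = 84.

84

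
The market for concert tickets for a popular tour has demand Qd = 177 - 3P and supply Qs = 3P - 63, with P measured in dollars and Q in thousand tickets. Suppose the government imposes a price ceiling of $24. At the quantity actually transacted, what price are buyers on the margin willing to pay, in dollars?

Setting quantity demanded equal to quantity supplied, 177 - 3P = 3P - 63, gives P* = 40 and Q* = 57.
The ceiling of 24 is below the equilibrium price 40, so it binds.
At P = 24: Qd = 177 - 3·24 = 105 and Qs = 3·24 - 63 = 9.
Only 9 units reach the market. On the demand curve, the marginal buyer's willingness to pay at Q = 9 is (177 - 9)/3 = 56.

56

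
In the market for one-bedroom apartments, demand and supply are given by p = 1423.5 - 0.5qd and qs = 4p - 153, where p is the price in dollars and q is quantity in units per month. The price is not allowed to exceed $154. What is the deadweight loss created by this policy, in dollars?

718296

Rearranging demand gives qd = 2847 - 2p. Setting quantity demanded equal to quantity supplied, 2847 - 2p = 4p - 153, gives p* = 500 and q* = 1847.
Since 154 < 500, the ceiling is binding.
At p = 154: qd = 2847 - 2·154 = 2539 and qs = 4·154 - 153 = 463.
Quantity traded falls to 463. At q = 463 the demand price is (2847 - 463)/2 = 1192 and the supply price is (153 + 463)/4 = 154.
Deadweight loss = ½ · (1192 - 154) · (1847 - 463) = ½ · 1038 · 1384 = 718296.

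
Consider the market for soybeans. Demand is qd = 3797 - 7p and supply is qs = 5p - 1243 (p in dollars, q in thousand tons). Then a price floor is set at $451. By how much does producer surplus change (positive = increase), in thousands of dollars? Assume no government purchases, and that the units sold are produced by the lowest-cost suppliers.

In a free market, 3797 - 7p = 5p - 1243 gives the equilibrium p* = 420, q* = 857.
Because the floor (451) lies above the market-clearing price, it is binding.
At p = 451: qd = 3797 - 7·451 = 640 and qs = 5·451 - 1243 = 1012.
Producer surplus without the control is ½ · (420 - 248.6) · 857 = 73444.9.
With the floor, 640 units are sold at 451. The supply price at q = 640 is 376.6, so PS = ½ · [(451 - 248.6) + (451 - 376.6)] · 640 = 88576.
Change in producer surplus = 88576 - 73444.9 = 15131.1.

15131.1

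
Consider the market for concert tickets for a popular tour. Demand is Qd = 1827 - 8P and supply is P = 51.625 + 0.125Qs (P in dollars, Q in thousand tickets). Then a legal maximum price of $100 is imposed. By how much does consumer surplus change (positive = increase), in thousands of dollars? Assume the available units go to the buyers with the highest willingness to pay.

9080

Rearranging supply gives Qs = 8P - 413. Setting quantity demanded equal to quantity supplied, 1827 - 8P = 8P - 413, gives P* = 140 and Q* = 707.
The ceiling of 100 is below the equilibrium price 140, so it binds.
At P = 100: Qd = 1827 - 8·100 = 1027 and Qs = 8·100 - 413 = 387.
Consumer surplus without the control is ½ · (228.375 - 140) · 707 = 31240.5625.
With the ceiling, 387 units are sold at 100 (assume they go to the highest-value buyers). The demand price at Q = 387 is 180, so CS = ½ · [(228.375 - 100) + (180 - 100)] · 387 = 40320.5625.
Change in consumer surplus = 40320.5625 - 31240.5625 = 9080.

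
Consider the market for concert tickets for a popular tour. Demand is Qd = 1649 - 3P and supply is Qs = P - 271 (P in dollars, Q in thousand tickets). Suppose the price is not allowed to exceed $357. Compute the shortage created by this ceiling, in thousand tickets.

Setting quantity demanded equal to quantity supplied, 1649 - 3P = P - 271, gives P* = 480 and Q* = 209.
Because the ceiling (357) lies below the market-clearing price, it is binding.
At P = 357: Qd = 1649 - 3·357 = 578 and Qs = 357 - 271 = 86.
Shortage = Qd - Qs = 578 - 86 = 492.

492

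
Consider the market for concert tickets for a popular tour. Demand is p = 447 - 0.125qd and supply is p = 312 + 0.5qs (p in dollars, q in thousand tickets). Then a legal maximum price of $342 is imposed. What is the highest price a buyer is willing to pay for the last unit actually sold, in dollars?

Rearranging demand gives qd = 3576 - 8p; rearranging supply gives qs = 2p - 624. Without the control the market clears where 3576 - 8p = 2p - 624, i.e. p* = 420 and q* = 216.
Since 342 < 420, the ceiling is binding.
At p = 342: qd = 3576 - 8·342 = 840 and qs = 2·342 - 624 = 60.
Only 60 units reach the market. On the demand curve, the marginal buyer's willingness to pay at q = 60 is (3576 - 60)/8 = 439.5.

439.5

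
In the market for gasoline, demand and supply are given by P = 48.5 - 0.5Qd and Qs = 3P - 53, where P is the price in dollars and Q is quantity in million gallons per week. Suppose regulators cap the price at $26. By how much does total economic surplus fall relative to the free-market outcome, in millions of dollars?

60

Rearranging demand gives Qd = 97 - 2P. Without the control the market clears where 97 - 2P = 3P - 53, i.e. P* = 30 and Q* = 37.
The ceiling of 26 is below the equilibrium price 30, so it binds.
At P = 26: Qd = 97 - 2·26 = 45 and Qs = 3·26 - 53 = 25.
Quantity traded falls to 25. At Q = 25 the demand price is (97 - 25)/2 = 36 and the supply price is (53 + 25)/3 = 26.
Deadweight loss = ½ · (36 - 26) · (37 - 25) = ½ · 10 · 12 = 60.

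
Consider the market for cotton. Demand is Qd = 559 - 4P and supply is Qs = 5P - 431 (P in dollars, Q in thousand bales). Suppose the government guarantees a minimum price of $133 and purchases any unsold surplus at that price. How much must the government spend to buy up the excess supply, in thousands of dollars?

Without the control the market clears where 559 - 4P = 5P - 431, i.e. P* = 110 and Q* = 119.
Because the floor (133) lies above the market-clearing price, it is binding.
At P = 133: Qd = 559 - 4·133 = 27 and Qs = 5·133 - 431 = 234.
Surplus = Qs - Qd = 207.
Government expenditure = surplus × support price = 207 × 133 = 27531.

27531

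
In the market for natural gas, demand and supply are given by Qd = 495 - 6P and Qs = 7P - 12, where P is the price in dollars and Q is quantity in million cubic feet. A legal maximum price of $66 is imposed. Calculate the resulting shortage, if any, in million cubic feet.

In a free market, 495 - 6P = 7P - 12 gives the equilibrium P* = 39, Q* = 261.
The ceiling of 66 is above the equilibrium price 39, so it is not binding; the market clears at P* = 39, Q* = 261.
Since the control does not bind, there is no shortage.

0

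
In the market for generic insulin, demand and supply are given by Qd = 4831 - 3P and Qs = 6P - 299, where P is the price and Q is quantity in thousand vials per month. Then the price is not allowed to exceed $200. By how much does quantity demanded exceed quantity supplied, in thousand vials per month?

3330

In a free market, 4831 - 3P = 6P - 299 gives the equilibrium P* = 570, Q* = 3121.
Since 200 < 570, the ceiling is binding.
At P = 200: Qd = 4831 - 3·200 = 4231 and Qs = 6·200 - 299 = 901.
Shortage = Qd - Qs = 4231 - 901 = 3330.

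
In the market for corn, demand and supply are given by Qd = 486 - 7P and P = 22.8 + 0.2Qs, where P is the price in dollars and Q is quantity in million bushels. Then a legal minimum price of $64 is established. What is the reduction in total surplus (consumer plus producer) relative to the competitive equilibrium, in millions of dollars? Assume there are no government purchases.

1646.4

Rearranging supply gives Qs = 5P - 114. In a free market, 486 - 7P = 5P - 114 gives the equilibrium P* = 50, Q* = 136.
Since 64 > 50, the floor is binding.
At P = 64: Qd = 486 - 7·64 = 38 and Qs = 5·64 - 114 = 206.
Quantity traded falls to 38. At Q = 38 the demand price is (486 - 38)/7 = 64 and the supply price is (114 + 38)/5 = 30.4.
Deadweight loss = ½ · (64 - 30.4) · (136 - 38) = ½ · 33.6 · 98 = 1646.4.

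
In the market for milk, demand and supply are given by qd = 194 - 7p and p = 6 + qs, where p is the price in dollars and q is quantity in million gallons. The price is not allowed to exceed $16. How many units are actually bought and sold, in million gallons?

Rearranging supply gives qs = p - 6. Setting quantity demanded equal to quantity supplied, 194 - 7p = p - 6, gives p* = 25 and q* = 19.
Since 16 < 25, the ceiling is binding.
At p = 16: qd = 194 - 7·16 = 82 and qs = 16 - 6 = 10.
The quantity actually transacted is the short side, supply: 10.

10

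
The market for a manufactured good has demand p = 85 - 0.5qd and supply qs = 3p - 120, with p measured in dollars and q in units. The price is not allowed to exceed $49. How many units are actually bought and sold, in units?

Rearranging demand gives qd = 170 - 2p. Without the control the market clears where 170 - 2p = 3p - 120, i.e. p* = 58 and q* = 54.
Because the ceiling (49) lies below the market-clearing price, it is binding.
At p = 49: qd = 170 - 2·49 = 72 and qs = 3·49 - 120 = 27.
The quantity actually transacted is the short side, supply: 27.

27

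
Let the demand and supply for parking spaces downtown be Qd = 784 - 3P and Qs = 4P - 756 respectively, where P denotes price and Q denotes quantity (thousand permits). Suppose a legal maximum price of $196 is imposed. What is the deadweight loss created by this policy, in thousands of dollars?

Equilibrium: 784 - 3P = 4P - 756, so 1540 = 7P and P* = 220, Q* = 124.
Since 196 < 220, the ceiling is binding.
At P = 196: Qd = 784 - 3·196 = 196 and Qs = 4·196 - 756 = 28.
Quantity traded falls to 28. At Q = 28 the demand price is (784 - 28)/3 = 252 and the supply price is (756 + 28)/4 = 196.
Deadweight loss = ½ · (252 - 196) · (124 - 28) = ½ · 56 · 96 = 2688.

2688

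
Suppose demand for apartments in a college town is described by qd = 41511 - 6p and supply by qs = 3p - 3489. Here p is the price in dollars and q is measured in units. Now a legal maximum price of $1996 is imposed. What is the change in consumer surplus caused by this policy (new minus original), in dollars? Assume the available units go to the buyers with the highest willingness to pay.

738984

In a free market, 41511 - 6p = 3p - 3489 gives the equilibrium p* = 5000, q* = 11511.
Since 1996 < 5000, the ceiling is binding.
At p = 1996: qd = 41511 - 6·1996 = 29535 and qs = 3·1996 - 3489 = 2499.
Consumer surplus without the control is ½ · (6918.5 - 5000) · 11511 = 11041926.75.
With the ceiling, 2499 units are sold at 1996 (assume they go to the highest-value buyers). The demand price at q = 2499 is 6502, so CS = ½ · [(6918.5 - 1996) + (6502 - 1996)] · 2499 = 11780910.75.
Change in consumer surplus = 11780910.75 - 11041926.75 = 738984.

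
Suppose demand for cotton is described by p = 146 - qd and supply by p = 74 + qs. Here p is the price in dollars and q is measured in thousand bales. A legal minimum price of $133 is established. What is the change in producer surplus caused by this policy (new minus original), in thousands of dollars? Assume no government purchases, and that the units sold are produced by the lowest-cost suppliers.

Rearranging demand gives qd = 146 - p; rearranging supply gives qs = p - 74. Without the control the market clears where 146 - p = p - 74, i.e. p* = 110 and q* = 36.
Since 133 > 110, the floor is binding.
At p = 133: qd = 146 - 133 = 13 and qs = 133 - 74 = 59.
Producer surplus without the control is ½ · (110 - 74) · 36 = 648.
With the floor, 13 units are sold at 133. The supply price at q = 13 is 87, so PS = ½ · [(133 - 74) + (133 - 87)] · 13 = 682.5.
Change in producer surplus = 682.5 - 648 = 34.5.

34.5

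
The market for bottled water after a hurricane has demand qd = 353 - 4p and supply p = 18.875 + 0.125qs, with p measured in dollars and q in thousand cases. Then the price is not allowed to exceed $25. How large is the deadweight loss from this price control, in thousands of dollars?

Rearranging supply gives qs = 8p - 151. Equilibrium: 353 - 4p = 8p - 151, so 504 = 12p and p* = 42, q* = 185.
The ceiling of 25 is below the equilibrium price 42, so it binds.
At p = 25: qd = 353 - 4·25 = 253 and qs = 8·25 - 151 = 49.
Quantity traded falls to 49. At q = 49 the demand price is (353 - 49)/4 = 76 and the supply price is (151 + 49)/8 = 25.
Deadweight loss = ½ · (76 - 25) · (185 - 49) = ½ · 51 · 136 = 3468.

3468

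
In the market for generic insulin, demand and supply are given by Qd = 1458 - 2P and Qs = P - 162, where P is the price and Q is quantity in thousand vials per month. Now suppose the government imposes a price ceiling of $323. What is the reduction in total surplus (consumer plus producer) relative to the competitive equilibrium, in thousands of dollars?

35316.75

In a free market, 1458 - 2P = P - 162 gives the equilibrium P* = 540, Q* = 378.
Because the ceiling (323) lies below the market-clearing price, it is binding.
At P = 323: Qd = 1458 - 2·323 = 812 and Qs = 323 - 162 = 161.
Quantity traded falls to 161. At Q = 161 the demand price is (1458 - 161)/2 = 648.5 and the supply price is 162 + 161 = 323.
Deadweight loss = ½ · (648.5 - 323) · (378 - 161) = ½ · 325.5 · 217 = 35316.75.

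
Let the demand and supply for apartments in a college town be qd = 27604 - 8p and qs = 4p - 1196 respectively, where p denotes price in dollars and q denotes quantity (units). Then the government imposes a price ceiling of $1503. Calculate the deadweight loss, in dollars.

2413827

Without the control the market clears where 27604 - 8p = 4p - 1196, i.e. p* = 2400 and q* = 8404.
Since 1503 < 2400, the ceiling is binding.
At p = 1503: qd = 27604 - 8·1503 = 15580 and qs = 4·1503 - 1196 = 4816.
Quantity traded falls to 4816. At q = 4816 the demand price is (27604 - 4816)/8 = 2848.5 and the supply price is (1196 + 4816)/4 = 1503.
Deadweight loss = ½ · (2848.5 - 1503) · (8404 - 4816) = ½ · 1345.5 · 3588 = 2413827.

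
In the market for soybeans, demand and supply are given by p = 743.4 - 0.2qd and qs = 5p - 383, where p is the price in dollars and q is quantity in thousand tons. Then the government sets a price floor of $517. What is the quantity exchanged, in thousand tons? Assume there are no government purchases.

1132

Rearranging demand gives qd = 3717 - 5p. Equilibrium: 3717 - 5p = 5p - 383, so 4100 = 10p and p* = 410, q* = 1667.
Since 517 > 410, the floor is binding.
At p = 517: qd = 3717 - 5·517 = 1132 and qs = 5·517 - 383 = 2202.
The quantity actually transacted is the short side, demand: 1132.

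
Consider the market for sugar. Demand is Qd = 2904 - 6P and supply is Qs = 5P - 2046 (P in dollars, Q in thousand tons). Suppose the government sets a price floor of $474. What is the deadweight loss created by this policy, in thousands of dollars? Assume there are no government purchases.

3801.6

Equilibrium: 2904 - 6P = 5P - 2046, so 4950 = 11P and P* = 450, Q* = 204.
The floor of 474 is above the equilibrium price 450, so it binds.
At P = 474: Qd = 2904 - 6·474 = 60 and Qs = 5·474 - 2046 = 324.
Quantity traded falls to 60. At Q = 60 the demand price is (2904 - 60)/6 = 474 and the supply price is (2046 + 60)/5 = 421.2.
Deadweight loss = ½ · (474 - 421.2) · (204 - 60) = ½ · 52.8 · 144 = 3801.6.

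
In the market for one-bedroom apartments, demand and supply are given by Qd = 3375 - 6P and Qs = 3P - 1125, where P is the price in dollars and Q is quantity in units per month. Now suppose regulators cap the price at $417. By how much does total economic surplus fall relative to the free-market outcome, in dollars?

In a free market, 3375 - 6P = 3P - 1125 gives the equilibrium P* = 500, Q* = 375.
The ceiling of 417 is below the equilibrium price 500, so it binds.
At P = 417: Qd = 3375 - 6·417 = 873 and Qs = 3·417 - 1125 = 126.
Quantity traded falls to 126. At Q = 126 the demand price is (3375 - 126)/6 = 541.5 and the supply price is (1125 + 126)/3 = 417.
Deadweight loss = ½ · (541.5 - 417) · (375 - 126) = ½ · 124.5 · 249 = 15500.25.

15500.25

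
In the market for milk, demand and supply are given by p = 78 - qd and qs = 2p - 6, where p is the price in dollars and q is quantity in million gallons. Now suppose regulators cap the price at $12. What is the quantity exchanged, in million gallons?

18

Rearranging demand gives qd = 78 - p. Without the control the market clears where 78 - p = 2p - 6, i.e. p* = 28 and q* = 50.
Since 12 < 28, the ceiling is binding.
At p = 12: qd = 78 - 12 = 66 and qs = 2·12 - 6 = 18.
The quantity actually transacted is the short side, supply: 18.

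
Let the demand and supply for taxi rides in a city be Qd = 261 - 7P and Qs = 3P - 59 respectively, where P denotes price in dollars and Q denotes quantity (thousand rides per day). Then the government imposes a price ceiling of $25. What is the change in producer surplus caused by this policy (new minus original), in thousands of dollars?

Equilibrium: 261 - 7P = 3P - 59, so 320 = 10P and P* = 32, Q* = 37.
The ceiling of 25 is below the equilibrium price 32, so it binds.
At P = 25: Qd = 261 - 7·25 = 86 and Qs = 3·25 - 59 = 16.
Producer surplus without the control is ½ · (32 - 59/3) · 37 = 1369/6.
With the ceiling, producers sell 16 units at 25, so PS = ½ · (25 - 59/3) · 16 = 128/3.
Change in producer surplus = 128/3 - 1369/6 = -185.5.

-185.5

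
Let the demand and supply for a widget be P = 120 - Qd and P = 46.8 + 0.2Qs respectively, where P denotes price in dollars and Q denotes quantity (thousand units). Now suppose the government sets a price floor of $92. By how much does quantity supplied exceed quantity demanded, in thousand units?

198

Rearranging demand gives Qd = 120 - P; rearranging supply gives Qs = 5P - 234. In a free market, 120 - P = 5P - 234 gives the equilibrium P* = 59, Q* = 61.
The floor of 92 is above the equilibrium price 59, so it binds.
At P = 92: Qd = 120 - 92 = 28 and Qs = 5·92 - 234 = 226.
Surplus = Qs - Qd = 226 - 28 = 198.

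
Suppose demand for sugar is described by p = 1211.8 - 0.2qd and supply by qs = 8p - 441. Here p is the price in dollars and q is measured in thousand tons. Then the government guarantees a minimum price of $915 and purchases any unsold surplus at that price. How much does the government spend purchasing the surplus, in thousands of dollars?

4936425

Rearranging demand gives qd = 6059 - 5p. In a free market, 6059 - 5p = 8p - 441 gives the equilibrium p* = 500, q* = 3559.
Because the floor (915) lies above the market-clearing price, it is binding.
At p = 915: qd = 6059 - 5·915 = 1484 and qs = 8·915 - 441 = 6879.
Surplus = qs - qd = 5395.
Government expenditure = surplus × support price = 5395 × 915 = 4936425.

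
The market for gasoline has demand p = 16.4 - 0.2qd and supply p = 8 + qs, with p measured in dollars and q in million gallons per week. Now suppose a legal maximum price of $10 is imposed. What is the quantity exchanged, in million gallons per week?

Rearranging demand gives qd = 82 - 5p; rearranging supply gives qs = p - 8. Setting quantity demanded equal to quantity supplied, 82 - 5p = p - 8, gives p* = 15 and q* = 7.
Because the ceiling (10) lies below the market-clearing price, it is binding.
At p = 10: qd = 82 - 5·10 = 32 and qs = 10 - 8 = 2.
The quantity actually transacted is the short side, supply: 2.

2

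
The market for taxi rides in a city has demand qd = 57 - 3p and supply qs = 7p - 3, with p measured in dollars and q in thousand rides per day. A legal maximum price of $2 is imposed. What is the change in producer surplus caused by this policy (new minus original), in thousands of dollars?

-100

Without the control the market clears where 57 - 3p = 7p - 3, i.e. p* = 6 and q* = 39.
The ceiling of 2 is below the equilibrium price 6, so it binds.
At p = 2: qd = 57 - 3·2 = 51 and qs = 7·2 - 3 = 11.
Producer surplus without the control is ½ · (6 - 3/7) · 39 = 1521/14.
With the ceiling, producers sell 11 units at 2, so PS = ½ · (2 - 3/7) · 11 = 121/14.
Change in producer surplus = 121/14 - 1521/14 = -100.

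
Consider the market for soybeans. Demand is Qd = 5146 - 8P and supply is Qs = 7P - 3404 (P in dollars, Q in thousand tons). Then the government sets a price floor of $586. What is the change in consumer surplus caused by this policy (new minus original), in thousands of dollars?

Equilibrium: 5146 - 8P = 7P - 3404, so 8550 = 15P and P* = 570, Q* = 586.
Since 586 > 570, the floor is binding.
At P = 586: Qd = 5146 - 8·586 = 458 and Qs = 7·586 - 3404 = 698.
Consumer surplus without the control is ½ · (643.25 - 570) · 586 = 21462.25.
With the floor, consumers buy 458 units at 586, so CS = ½ · (643.25 - 586) · 458 = 13110.25.
Change in consumer surplus = 13110.25 - 21462.25 = -8352.

-8352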